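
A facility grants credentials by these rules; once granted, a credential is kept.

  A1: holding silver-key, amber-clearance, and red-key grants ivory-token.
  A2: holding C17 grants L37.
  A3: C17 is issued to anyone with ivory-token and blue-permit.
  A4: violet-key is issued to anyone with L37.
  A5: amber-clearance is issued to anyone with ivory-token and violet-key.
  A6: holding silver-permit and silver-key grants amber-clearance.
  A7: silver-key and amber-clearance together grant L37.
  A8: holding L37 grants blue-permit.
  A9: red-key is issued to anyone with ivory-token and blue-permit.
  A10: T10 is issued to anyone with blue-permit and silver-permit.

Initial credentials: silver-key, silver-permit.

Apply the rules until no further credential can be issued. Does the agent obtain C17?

No

C17 would need ivory-token and blue-permit (A3), but ivory-token is never granted.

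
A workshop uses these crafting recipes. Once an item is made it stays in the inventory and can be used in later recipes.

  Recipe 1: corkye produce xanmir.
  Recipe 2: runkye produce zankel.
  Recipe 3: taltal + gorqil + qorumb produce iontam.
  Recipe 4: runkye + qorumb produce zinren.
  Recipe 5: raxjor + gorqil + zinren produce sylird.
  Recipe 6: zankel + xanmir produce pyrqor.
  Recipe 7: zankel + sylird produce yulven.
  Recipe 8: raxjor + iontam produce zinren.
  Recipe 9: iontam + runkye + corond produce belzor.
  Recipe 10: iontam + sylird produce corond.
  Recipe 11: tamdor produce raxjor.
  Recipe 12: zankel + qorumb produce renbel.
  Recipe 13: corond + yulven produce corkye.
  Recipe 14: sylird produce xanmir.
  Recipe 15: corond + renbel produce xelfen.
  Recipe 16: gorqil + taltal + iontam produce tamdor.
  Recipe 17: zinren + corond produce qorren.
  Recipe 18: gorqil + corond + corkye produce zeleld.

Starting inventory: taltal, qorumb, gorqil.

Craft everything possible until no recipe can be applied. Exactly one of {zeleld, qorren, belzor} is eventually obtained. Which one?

qorren

Using Recipe 3, taltal, gorqil, and qorumb make iontam.
Using Recipe 16, gorqil, taltal, and iontam make tamdor.
Using Recipe 11, tamdor makes raxjor.
Using Recipe 8, raxjor and iontam make zinren.
raxjor + gorqil + zinren → sylird (Recipe 5).
Using Recipe 10, iontam and sylird make corond.
zinren + corond → qorren (Recipe 17).
belzor would need iontam, runkye, and corond (Recipe 9), but runkye is never obtained. zeleld would need gorqil, corond, and corkye (Recipe 18), but corkye is never obtained.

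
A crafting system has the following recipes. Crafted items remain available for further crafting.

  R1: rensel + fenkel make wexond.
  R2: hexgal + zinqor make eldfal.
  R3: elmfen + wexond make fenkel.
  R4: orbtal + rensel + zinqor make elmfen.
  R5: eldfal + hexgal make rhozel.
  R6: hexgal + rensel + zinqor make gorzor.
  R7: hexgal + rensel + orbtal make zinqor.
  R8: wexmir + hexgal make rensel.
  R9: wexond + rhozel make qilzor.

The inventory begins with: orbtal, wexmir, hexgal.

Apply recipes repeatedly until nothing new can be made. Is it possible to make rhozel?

Yes

Using R8, wexmir and hexgal make rensel.
Using R7, hexgal, rensel, and orbtal make zinqor.
Using R2, hexgal and zinqor make eldfal.
Using R5, eldfal and hexgal make rhozel.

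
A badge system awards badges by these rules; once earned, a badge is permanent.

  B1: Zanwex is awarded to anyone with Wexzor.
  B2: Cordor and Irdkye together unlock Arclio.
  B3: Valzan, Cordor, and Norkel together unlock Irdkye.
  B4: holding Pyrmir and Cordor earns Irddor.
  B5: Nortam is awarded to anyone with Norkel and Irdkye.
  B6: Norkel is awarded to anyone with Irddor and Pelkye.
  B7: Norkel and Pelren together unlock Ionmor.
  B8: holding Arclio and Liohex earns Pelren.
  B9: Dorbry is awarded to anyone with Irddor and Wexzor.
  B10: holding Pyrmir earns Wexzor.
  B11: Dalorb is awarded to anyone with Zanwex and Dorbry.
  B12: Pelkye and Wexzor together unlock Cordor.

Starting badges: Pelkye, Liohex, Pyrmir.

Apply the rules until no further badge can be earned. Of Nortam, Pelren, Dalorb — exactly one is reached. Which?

Dalorb

With Pyrmir, Wexzor is earned (B10).
With Wexzor, Zanwex is earned (B1).
With Pelkye and Wexzor, Cordor is earned (B12).
With Pyrmir and Cordor, Irddor is earned (B4).
With Irddor and Wexzor, Dorbry is earned (B9).
With Zanwex and Dorbry, Dalorb is earned (B11).
Nortam would need Norkel and Irdkye (B5), but Irdkye is never earned. Pelren would need Arclio and Liohex (B8), but Arclio is never earned.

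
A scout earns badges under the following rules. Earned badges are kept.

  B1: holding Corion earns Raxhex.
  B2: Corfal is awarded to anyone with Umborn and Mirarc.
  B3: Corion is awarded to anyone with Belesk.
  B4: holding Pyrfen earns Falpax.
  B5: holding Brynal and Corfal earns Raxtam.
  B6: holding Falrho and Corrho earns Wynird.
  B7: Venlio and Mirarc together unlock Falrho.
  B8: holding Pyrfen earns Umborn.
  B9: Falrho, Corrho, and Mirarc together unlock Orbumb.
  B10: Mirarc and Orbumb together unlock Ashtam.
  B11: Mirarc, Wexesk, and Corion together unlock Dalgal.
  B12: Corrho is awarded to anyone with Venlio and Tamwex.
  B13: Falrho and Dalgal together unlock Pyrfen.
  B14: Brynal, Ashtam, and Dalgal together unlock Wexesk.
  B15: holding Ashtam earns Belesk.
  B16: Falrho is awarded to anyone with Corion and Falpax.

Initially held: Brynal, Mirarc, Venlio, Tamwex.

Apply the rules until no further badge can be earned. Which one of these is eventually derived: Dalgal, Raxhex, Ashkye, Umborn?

Raxhex

With Venlio and Mirarc, Falrho is earned (B7).
With Venlio and Tamwex, Corrho is earned (B12).
With Falrho, Corrho, and Mirarc, Orbumb is earned (B9).
With Mirarc and Orbumb, Ashtam is earned (B10).
With Ashtam, Belesk is earned (B15).
With Belesk, Corion is earned (B3).
With Corion, Raxhex is earned (B1).
Dalgal would need Mirarc, Wexesk, and Corion (B11), but Wexesk is never earned. Umborn would need Pyrfen (B8), but Pyrfen is never earned. No rule produces Ashkye, and it is not given.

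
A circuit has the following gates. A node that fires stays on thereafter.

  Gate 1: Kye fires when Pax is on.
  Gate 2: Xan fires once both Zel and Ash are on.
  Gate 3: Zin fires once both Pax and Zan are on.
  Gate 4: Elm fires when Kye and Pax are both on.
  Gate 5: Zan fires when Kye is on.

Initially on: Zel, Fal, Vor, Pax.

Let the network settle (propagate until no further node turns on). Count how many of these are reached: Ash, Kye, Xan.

1

Gate 1: Pax on → Kye on.
No rule produces Ash, and it is not given.
Kye: reached.
Xan would need Zel and Ash (Gate 2), but Ash never turns on.
Reached: Kye — 1 of the 3.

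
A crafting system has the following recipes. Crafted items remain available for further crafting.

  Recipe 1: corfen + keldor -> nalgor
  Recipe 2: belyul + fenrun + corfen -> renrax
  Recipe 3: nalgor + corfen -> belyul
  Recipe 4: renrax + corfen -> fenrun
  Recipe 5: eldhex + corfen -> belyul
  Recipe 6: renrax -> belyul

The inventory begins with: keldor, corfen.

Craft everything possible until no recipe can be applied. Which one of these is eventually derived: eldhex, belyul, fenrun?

belyul

Using Recipe 1, corfen and keldor make nalgor.
nalgor + corfen -> belyul (Recipe 3).
fenrun would need renrax and corfen (Recipe 4), but renrax is never obtained. No rule produces eldhex, and it is not given.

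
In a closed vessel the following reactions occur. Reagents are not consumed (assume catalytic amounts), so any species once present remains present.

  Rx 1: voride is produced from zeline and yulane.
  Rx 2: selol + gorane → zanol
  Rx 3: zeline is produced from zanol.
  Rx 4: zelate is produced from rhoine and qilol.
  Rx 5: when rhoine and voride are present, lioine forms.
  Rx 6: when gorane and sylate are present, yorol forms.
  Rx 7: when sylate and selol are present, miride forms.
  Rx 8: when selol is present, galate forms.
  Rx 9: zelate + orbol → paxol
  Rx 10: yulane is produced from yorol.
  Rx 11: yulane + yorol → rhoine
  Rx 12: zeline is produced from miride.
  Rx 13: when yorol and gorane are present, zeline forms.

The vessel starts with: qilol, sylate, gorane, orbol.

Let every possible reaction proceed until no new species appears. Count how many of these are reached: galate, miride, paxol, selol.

1

gorane and sylate present → yorol forms (Rx 6).
yorol present → yulane forms (Rx 10).
yulane and yorol present → rhoine forms (Rx 11).
rhoine and qilol present → zelate forms (Rx 4).
zelate and orbol present → paxol forms (Rx 9).
galate would need selol (Rx 8), but selol never forms.
miride would need sylate and selol (Rx 7), but selol never forms.
paxol: reached.
No rule produces selol, and it is not given.
Reached: paxol — 1 of the 4.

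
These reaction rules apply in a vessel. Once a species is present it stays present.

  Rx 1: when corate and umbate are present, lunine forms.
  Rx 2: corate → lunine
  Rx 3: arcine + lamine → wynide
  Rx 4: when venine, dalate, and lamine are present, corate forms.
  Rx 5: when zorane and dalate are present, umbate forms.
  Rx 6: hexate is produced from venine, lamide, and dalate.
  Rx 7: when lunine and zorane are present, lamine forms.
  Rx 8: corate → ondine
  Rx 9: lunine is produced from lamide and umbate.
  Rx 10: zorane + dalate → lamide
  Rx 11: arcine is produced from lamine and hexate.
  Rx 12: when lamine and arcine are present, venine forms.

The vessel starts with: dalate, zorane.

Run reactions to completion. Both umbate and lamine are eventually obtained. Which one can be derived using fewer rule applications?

umbate

umbate: zorane and dalate present → umbate forms (Rx 5). [1 rule application]
lamine: zorane and dalate present → umbate forms (Rx 5). zorane and dalate present → lamide forms (Rx 10). lamide and umbate present → lunine forms (Rx 9). lunine and zorane present → lamine forms (Rx 7). [4 rule applications]
umbate needs fewer.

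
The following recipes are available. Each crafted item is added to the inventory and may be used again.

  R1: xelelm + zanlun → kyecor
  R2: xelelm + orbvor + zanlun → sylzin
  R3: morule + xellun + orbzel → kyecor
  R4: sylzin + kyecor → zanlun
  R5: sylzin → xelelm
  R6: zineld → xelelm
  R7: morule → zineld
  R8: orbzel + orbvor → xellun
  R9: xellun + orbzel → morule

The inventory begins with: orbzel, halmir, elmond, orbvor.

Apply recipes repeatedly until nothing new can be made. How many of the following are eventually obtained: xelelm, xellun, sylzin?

orbzel + orbvor → xellun (R8).
xellun + orbzel → morule (R9).
morule → zineld (R7).
zineld → xelelm (R6).
xelelm: reached.
xellun: reached.
sylzin would need xelelm, orbvor, and zanlun (R2), but zanlun is never obtained.
Reached: xelelm and xellun — 2 of the 3.

2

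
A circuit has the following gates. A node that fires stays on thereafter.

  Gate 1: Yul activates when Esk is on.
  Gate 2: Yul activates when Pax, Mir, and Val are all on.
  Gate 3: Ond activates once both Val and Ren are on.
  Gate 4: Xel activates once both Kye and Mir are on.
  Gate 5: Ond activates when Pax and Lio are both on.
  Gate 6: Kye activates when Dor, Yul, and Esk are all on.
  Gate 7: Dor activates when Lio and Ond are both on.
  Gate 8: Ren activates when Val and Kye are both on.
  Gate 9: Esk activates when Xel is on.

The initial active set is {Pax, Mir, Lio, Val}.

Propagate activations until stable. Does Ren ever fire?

Ren would need Val and Kye (Gate 8), but Kye never turns on.

No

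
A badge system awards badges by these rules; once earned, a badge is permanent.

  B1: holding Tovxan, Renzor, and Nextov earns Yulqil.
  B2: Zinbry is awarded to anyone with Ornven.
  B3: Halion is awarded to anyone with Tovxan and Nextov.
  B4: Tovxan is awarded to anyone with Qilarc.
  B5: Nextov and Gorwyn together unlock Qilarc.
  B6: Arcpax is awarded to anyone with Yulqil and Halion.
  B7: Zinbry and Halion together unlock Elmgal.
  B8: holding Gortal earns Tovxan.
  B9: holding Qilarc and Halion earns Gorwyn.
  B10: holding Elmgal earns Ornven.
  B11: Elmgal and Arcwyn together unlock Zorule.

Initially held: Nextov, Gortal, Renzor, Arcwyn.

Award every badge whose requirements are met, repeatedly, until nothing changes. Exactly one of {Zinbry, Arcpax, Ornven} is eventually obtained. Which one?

With Gortal, Tovxan is earned (B8).
With Tovxan and Nextov, Halion is earned (B3).
With Tovxan, Renzor, and Nextov, Yulqil is earned (B1).
With Yulqil and Halion, Arcpax is earned (B6).
Ornven would need Elmgal (B10), but Elmgal is never earned. Zinbry would need Ornven (B2), but Ornven is never earned.

Arcpax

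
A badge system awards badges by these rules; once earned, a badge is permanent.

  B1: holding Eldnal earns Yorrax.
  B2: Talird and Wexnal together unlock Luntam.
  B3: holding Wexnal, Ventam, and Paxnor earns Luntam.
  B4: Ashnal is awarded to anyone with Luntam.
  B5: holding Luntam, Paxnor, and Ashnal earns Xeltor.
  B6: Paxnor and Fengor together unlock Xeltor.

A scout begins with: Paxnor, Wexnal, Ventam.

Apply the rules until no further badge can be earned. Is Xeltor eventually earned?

With Wexnal, Ventam, and Paxnor, Luntam is earned (B3).
With Luntam, Ashnal is earned (B4).
With Luntam, Paxnor, and Ashnal, Xeltor is earned (B5).

Yes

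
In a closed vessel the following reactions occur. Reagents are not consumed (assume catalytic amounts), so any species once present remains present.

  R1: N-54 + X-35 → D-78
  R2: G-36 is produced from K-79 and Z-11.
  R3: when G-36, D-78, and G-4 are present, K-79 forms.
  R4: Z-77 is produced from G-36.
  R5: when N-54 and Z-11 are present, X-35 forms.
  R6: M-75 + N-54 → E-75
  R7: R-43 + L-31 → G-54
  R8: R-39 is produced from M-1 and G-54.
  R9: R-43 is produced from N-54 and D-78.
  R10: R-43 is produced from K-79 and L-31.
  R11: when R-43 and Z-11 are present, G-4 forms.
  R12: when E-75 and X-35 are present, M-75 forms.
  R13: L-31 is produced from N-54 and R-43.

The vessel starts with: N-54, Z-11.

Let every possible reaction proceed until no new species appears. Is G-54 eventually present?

N-54 and Z-11 present → X-35 forms (R5).
N-54 and X-35 present → D-78 forms (R1).
N-54 and D-78 present → R-43 forms (R9).
N-54 and R-43 present → L-31 forms (R13).
R-43 and L-31 present → G-54 forms (R7).

Yes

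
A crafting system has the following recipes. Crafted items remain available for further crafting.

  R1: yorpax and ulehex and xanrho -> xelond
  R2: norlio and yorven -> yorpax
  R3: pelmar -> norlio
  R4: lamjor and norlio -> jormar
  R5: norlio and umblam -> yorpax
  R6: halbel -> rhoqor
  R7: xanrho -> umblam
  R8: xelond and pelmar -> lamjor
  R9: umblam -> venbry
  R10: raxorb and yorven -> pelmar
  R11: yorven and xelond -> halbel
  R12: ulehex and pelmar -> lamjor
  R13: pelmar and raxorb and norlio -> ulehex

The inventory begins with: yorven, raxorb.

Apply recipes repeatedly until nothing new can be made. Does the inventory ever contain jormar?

raxorb and yorven -> pelmar (R10).
Using R3, pelmar makes norlio.
Using R13, pelmar, raxorb, and norlio make ulehex.
ulehex and pelmar -> lamjor (R12).
Using R4, lamjor and norlio make jormar.

Yes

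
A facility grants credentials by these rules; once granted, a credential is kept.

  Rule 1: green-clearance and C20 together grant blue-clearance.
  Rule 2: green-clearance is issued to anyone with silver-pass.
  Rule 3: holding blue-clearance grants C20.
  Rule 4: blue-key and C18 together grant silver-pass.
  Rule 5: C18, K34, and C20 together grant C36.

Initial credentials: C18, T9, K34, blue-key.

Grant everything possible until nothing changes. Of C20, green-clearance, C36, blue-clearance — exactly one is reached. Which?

Holding blue-key and C18 grants silver-pass (Rule 4).
Holding silver-pass grants green-clearance (Rule 2).
C36 would need C18, K34, and C20 (Rule 5), but C20 is never granted. blue-clearance would need green-clearance and C20 (Rule 1), but C20 is never granted. C20 would need blue-clearance (Rule 3), but blue-clearance is never granted.

green-clearance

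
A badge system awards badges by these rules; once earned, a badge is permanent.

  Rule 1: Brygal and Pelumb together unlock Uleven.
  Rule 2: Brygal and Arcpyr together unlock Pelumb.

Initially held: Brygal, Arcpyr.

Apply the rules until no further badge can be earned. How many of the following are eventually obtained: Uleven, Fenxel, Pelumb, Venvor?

2

With Brygal and Arcpyr, Pelumb is earned (Rule 2).
With Brygal and Pelumb, Uleven is earned (Rule 1).
Uleven: reached.
No rule produces Fenxel, and it is not given.
Pelumb: reached.
No rule produces Venvor, and it is not given.
Reached: Uleven and Pelumb — 2 of the 4.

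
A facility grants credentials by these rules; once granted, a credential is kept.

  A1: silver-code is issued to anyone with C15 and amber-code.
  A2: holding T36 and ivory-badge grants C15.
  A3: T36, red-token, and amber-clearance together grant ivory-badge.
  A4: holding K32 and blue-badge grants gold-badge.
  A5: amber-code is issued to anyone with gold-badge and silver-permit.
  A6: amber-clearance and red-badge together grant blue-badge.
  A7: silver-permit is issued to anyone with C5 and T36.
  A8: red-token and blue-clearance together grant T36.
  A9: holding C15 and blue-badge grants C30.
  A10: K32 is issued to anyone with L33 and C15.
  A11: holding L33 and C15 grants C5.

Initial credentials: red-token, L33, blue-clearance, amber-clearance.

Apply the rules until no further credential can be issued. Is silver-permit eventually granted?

Holding red-token and blue-clearance grants T36 (A8).
Holding T36, red-token, and amber-clearance grants ivory-badge (A3).
Holding T36 and ivory-badge grants C15 (A2).
Holding L33 and C15 grants C5 (A11).
Holding C5 and T36 grants silver-permit (A7).

Yes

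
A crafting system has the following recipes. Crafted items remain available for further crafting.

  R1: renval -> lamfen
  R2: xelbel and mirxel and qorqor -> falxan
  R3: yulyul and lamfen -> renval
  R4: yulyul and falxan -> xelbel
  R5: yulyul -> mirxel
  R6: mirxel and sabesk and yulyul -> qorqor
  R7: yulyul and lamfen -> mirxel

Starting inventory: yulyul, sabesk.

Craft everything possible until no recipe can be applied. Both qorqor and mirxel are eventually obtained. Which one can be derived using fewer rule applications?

mirxel: yulyul -> mirxel (R5). [1 rule application]
qorqor: Using R5, yulyul makes mirxel. Using R6, mirxel, sabesk, and yulyul make qorqor. [2 rule applications]
mirxel needs fewer.

mirxel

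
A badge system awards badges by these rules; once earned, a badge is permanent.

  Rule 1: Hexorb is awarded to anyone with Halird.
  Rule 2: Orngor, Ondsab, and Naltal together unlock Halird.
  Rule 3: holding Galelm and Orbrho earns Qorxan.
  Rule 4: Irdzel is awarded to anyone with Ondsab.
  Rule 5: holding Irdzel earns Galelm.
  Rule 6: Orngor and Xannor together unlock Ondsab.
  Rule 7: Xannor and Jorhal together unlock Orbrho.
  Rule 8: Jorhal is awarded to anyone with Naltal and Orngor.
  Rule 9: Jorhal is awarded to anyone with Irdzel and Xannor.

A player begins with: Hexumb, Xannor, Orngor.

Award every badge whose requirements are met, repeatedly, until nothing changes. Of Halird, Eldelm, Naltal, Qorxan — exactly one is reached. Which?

With Orngor and Xannor, Ondsab is earned (Rule 6).
With Ondsab, Irdzel is earned (Rule 4).
With Irdzel and Xannor, Jorhal is earned (Rule 9).
With Irdzel, Galelm is earned (Rule 5).
With Xannor and Jorhal, Orbrho is earned (Rule 7).
With Galelm and Orbrho, Qorxan is earned (Rule 3).
No rule produces Naltal, and it is not given. No rule produces Eldelm, and it is not given. Halird would need Orngor, Ondsab, and Naltal (Rule 2), but Naltal is never earned.

Qorxan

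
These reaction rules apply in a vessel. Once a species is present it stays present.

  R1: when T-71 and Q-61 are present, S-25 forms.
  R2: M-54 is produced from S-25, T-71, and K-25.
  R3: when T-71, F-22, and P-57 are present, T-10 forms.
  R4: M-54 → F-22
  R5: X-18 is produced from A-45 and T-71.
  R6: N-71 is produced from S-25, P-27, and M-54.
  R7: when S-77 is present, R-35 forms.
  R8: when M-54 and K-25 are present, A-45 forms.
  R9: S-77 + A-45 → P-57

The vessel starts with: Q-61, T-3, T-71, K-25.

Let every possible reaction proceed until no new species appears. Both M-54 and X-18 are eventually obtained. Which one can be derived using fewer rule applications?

M-54

M-54: T-71 and Q-61 present → S-25 forms (R1). S-25, T-71, and K-25 present → M-54 forms (R2). [2 rule applications]
X-18: T-71 and Q-61 present → S-25 forms (R1). S-25, T-71, and K-25 present → M-54 forms (R2). M-54 and K-25 present → A-45 forms (R8). A-45 and T-71 present → X-18 forms (R5). [4 rule applications]
M-54 needs fewer.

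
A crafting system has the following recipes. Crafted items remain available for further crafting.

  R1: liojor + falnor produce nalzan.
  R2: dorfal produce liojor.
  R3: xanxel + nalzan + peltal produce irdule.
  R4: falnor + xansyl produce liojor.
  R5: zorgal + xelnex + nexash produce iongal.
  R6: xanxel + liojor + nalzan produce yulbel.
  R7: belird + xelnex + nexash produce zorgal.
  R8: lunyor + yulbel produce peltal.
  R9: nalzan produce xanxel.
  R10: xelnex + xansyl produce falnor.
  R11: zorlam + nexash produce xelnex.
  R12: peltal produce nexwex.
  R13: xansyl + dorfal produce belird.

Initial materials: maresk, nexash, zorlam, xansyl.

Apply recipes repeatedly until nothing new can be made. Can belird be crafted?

No

belird would need xansyl and dorfal (R13), but dorfal is never obtained.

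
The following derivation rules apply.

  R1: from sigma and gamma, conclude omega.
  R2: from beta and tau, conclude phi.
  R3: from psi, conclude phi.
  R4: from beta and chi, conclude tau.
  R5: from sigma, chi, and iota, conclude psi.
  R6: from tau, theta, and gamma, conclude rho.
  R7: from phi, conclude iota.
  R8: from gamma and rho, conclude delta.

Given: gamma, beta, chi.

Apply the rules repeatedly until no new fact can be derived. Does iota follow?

Yes

From beta and chi, R4 gives tau.
beta and tau hold, so phi follows (R2).
From phi, R7 gives iota.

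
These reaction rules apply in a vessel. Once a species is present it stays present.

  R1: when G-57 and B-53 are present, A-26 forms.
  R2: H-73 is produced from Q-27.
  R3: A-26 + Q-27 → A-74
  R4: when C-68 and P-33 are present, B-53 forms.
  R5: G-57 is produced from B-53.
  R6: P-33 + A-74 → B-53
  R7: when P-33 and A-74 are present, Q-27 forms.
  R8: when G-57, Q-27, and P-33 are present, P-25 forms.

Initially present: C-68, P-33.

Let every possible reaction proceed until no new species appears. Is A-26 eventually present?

Yes

C-68 and P-33 present → B-53 forms (R4).
B-53 present → G-57 forms (R5).
G-57 and B-53 present → A-26 forms (R1).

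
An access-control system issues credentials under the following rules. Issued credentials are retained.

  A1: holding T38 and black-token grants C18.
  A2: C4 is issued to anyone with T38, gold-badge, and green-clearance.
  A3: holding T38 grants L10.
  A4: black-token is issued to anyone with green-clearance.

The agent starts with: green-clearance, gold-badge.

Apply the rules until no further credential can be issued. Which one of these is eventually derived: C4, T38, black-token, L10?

black-token

Holding green-clearance grants black-token (A4).
C4 would need T38, gold-badge, and green-clearance (A2), but T38 is never granted. L10 would need T38 (A3), but T38 is never granted. No rule produces T38, and it is not given.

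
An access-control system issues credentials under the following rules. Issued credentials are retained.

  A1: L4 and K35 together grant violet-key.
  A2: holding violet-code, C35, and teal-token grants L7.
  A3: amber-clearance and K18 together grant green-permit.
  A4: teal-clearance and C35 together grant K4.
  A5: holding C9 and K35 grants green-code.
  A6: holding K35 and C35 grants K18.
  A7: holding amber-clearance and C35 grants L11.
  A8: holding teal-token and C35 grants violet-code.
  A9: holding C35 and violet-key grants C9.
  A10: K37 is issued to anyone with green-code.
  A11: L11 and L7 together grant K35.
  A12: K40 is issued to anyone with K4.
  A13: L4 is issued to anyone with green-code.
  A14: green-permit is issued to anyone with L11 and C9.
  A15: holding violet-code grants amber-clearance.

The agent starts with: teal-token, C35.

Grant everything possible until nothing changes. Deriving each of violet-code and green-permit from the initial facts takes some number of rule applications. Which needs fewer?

violet-code: Holding teal-token and C35 grants violet-code (A8). [1 rule application]
green-permit: Holding teal-token and C35 grants violet-code (A8). Holding violet-code, C35, and teal-token grants L7 (A2). Holding violet-code grants amber-clearance (A15). Holding amber-clearance and C35 grants L11 (A7). Holding L11 and L7 grants K35 (A11). Holding K35 and C35 grants K18 (A6). Holding amber-clearance and K18 grants green-permit (A3). [7 rule applications]
violet-code needs fewer.

violet-code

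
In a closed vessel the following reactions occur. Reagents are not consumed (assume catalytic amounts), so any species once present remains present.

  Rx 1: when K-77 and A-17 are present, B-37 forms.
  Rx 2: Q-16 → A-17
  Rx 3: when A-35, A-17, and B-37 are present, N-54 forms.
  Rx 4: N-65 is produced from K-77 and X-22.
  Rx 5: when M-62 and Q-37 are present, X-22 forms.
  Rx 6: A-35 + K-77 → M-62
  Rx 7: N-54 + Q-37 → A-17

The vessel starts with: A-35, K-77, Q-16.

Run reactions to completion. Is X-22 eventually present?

No

X-22 would need M-62 and Q-37 (Rx 5), but Q-37 never forms.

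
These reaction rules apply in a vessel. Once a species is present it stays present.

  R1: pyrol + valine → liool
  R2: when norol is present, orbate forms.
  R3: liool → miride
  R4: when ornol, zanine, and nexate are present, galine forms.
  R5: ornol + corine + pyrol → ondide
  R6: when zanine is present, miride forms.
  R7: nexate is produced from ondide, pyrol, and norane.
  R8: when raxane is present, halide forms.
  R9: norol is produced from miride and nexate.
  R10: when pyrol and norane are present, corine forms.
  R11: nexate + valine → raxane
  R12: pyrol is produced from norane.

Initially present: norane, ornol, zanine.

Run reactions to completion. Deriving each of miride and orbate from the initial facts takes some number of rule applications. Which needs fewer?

miride

miride: zanine present → miride forms (R6). [1 rule application]
orbate: zanine present → miride forms (R6). norane present → pyrol forms (R12). pyrol and norane present → corine forms (R10). ornol, corine, and pyrol present → ondide forms (R5). ondide, pyrol, and norane present → nexate forms (R7). miride and nexate present → norol forms (R9). norol present → orbate forms (R2). [7 rule applications]
miride needs fewer.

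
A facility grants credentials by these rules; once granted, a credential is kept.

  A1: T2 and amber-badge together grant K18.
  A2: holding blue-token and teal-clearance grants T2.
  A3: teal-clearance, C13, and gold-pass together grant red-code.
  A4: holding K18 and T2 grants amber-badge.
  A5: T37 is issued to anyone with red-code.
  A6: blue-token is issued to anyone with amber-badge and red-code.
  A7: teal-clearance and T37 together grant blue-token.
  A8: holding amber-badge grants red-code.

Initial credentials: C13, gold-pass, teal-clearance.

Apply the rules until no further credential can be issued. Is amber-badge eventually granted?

amber-badge would need K18 and T2 (A4), but K18 is never granted.

No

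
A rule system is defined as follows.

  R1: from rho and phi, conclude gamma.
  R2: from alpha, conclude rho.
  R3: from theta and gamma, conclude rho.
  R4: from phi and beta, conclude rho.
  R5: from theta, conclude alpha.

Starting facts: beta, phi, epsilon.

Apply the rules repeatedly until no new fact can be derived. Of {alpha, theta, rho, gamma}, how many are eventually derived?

From phi and beta, R4 gives rho.
rho and phi hold, so gamma follows (R1).
alpha would need theta (R5), but theta is never established.
No rule produces theta, and it is not given.
rho: reached.
gamma: reached.
Reached: rho and gamma — 2 of the 4.

2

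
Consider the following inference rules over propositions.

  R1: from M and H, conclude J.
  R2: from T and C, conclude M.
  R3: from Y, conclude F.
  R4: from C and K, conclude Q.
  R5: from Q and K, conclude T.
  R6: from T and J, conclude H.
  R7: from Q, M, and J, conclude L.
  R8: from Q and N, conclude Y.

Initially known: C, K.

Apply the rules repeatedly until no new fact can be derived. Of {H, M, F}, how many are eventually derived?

From C and K, R4 gives Q.
Q and K hold, so T follows (R5).
T and C hold, so M follows (R2).
H would need T and J (R6), but J is never established.
M: reached.
F would need Y (R3), but Y is never established.
Reached: M — 1 of the 3.

1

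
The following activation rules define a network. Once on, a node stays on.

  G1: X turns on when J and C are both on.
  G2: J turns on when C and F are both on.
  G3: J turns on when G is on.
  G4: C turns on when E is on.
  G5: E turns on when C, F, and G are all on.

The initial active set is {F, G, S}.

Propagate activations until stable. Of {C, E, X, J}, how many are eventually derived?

G is on, so J turns on (G3).
C would need E (G4), but E never turns on.
E would need C, F, and G (G5), but C never turns on.
X would need J and C (G1), but C never turns on.
J: reached.
Reached: J — 1 of the 4.

1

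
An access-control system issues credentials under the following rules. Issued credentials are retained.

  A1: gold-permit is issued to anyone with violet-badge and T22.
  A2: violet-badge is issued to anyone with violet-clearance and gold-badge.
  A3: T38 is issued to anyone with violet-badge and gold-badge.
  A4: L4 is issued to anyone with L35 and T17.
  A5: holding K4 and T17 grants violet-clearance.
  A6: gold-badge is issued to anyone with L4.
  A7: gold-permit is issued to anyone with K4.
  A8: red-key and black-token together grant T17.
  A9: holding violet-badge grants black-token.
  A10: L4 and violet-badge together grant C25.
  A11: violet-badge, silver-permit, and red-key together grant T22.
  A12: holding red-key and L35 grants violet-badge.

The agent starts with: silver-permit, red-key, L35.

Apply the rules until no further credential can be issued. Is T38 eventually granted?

Holding red-key and L35 grants violet-badge (A12).
Holding violet-badge grants black-token (A9).
Holding red-key and black-token grants T17 (A8).
Holding L35 and T17 grants L4 (A4).
Holding L4 grants gold-badge (A6).
Holding violet-badge and gold-badge grants T38 (A3).

Yes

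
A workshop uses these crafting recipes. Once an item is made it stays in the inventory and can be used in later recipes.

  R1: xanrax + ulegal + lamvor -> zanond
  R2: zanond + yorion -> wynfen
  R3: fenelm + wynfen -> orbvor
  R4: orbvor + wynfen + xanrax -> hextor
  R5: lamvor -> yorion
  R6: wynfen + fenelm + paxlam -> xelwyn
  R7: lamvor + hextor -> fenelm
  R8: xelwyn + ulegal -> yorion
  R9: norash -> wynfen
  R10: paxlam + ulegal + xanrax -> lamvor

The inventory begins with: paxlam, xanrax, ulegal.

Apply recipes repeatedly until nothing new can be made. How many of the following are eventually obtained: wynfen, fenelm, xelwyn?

1

paxlam + ulegal + xanrax -> lamvor (R10).
xanrax + ulegal + lamvor -> zanond (R1).
Using R5, lamvor makes yorion.
Using R2, zanond and yorion make wynfen.
wynfen: reached.
fenelm would need lamvor and hextor (R7), but hextor is never obtained.
xelwyn would need wynfen, fenelm, and paxlam (R6), but fenelm is never obtained.
Reached: wynfen — 1 of the 3.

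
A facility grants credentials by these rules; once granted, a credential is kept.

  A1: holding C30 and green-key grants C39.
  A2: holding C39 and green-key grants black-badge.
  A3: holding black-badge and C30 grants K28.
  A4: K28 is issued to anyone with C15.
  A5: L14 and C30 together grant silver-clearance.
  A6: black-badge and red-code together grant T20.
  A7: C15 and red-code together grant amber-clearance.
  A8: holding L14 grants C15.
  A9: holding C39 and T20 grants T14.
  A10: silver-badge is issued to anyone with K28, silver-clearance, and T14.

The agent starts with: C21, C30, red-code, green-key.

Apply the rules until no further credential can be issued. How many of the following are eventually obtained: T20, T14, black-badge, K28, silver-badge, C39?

5

Holding C30 and green-key grants C39 (A1).
Holding C39 and green-key grants black-badge (A2).
Holding black-badge and C30 grants K28 (A3).
Holding black-badge and red-code grants T20 (A6).
Holding C39 and T20 grants T14 (A9).
T20: reached.
T14: reached.
black-badge: reached.
K28: reached.
silver-badge would need K28, silver-clearance, and T14 (A10), but silver-clearance is never granted.
C39: reached.
Reached: T20, T14, black-badge, K28, and C39 — 5 of the 6.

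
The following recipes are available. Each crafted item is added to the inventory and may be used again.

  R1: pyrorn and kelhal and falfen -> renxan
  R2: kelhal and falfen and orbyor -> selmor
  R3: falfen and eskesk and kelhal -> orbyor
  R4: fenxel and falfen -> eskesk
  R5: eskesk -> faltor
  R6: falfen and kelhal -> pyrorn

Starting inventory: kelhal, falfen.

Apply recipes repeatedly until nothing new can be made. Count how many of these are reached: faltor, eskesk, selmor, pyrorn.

Using R6, falfen and kelhal make pyrorn.
faltor would need eskesk (R5), but eskesk is never obtained.
eskesk would need fenxel and falfen (R4), but fenxel is never obtained.
selmor would need kelhal, falfen, and orbyor (R2), but orbyor is never obtained.
pyrorn: reached.
Reached: pyrorn — 1 of the 4.

1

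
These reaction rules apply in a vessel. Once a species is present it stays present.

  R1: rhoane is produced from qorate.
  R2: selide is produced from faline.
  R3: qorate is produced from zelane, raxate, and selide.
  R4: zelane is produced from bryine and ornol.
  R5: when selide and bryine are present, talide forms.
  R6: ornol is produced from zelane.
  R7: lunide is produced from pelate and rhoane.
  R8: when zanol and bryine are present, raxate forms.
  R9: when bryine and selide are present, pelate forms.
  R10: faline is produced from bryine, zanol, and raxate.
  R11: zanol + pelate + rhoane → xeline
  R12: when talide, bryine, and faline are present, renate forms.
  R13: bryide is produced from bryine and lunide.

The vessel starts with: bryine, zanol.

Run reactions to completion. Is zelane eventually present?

zelane would need bryine and ornol (R4), but ornol never forms.

No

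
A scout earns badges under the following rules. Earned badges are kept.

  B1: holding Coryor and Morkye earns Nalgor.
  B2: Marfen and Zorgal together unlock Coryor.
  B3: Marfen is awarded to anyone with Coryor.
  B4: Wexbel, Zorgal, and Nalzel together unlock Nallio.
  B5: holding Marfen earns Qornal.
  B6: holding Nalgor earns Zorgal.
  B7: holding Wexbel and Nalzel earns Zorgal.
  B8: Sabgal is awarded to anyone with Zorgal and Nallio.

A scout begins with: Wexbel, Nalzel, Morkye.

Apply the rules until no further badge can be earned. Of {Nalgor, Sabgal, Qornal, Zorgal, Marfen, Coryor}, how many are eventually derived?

With Wexbel and Nalzel, Zorgal is earned (B7).
With Wexbel, Zorgal, and Nalzel, Nallio is earned (B4).
With Zorgal and Nallio, Sabgal is earned (B8).
Nalgor would need Coryor and Morkye (B1), but Coryor is never earned.
Sabgal: reached.
Qornal would need Marfen (B5), but Marfen is never earned.
Zorgal: reached.
Marfen would need Coryor (B3), but Coryor is never earned.
Coryor would need Marfen and Zorgal (B2), but Marfen is never earned.
Reached: Sabgal and Zorgal — 2 of the 6.

2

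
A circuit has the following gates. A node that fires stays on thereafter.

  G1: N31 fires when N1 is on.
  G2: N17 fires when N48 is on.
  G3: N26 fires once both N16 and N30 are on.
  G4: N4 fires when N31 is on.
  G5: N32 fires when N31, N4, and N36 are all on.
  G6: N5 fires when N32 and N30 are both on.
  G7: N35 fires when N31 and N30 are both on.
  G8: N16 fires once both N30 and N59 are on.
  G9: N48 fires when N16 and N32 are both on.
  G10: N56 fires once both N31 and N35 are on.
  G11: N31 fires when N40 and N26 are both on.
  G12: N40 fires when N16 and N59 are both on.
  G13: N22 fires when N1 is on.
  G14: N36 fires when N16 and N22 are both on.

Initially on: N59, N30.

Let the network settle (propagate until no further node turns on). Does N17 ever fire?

N17 would need N48 (G2), but N48 never turns on.

No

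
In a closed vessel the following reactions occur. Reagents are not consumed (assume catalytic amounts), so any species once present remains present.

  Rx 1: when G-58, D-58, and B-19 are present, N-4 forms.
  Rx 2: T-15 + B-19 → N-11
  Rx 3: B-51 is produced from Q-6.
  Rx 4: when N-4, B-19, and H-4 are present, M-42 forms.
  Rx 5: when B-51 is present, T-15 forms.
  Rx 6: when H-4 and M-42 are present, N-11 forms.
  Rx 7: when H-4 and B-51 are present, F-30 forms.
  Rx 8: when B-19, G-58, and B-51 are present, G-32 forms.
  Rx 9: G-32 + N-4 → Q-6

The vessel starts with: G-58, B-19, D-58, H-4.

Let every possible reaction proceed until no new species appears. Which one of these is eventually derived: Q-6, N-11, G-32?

N-11

G-58, D-58, and B-19 present → N-4 forms (Rx 1).
N-4, B-19, and H-4 present → M-42 forms (Rx 4).
H-4 and M-42 present → N-11 forms (Rx 6).
G-32 would need B-19, G-58, and B-51 (Rx 8), but B-51 never forms. Q-6 would need G-32 and N-4 (Rx 9), but G-32 never forms.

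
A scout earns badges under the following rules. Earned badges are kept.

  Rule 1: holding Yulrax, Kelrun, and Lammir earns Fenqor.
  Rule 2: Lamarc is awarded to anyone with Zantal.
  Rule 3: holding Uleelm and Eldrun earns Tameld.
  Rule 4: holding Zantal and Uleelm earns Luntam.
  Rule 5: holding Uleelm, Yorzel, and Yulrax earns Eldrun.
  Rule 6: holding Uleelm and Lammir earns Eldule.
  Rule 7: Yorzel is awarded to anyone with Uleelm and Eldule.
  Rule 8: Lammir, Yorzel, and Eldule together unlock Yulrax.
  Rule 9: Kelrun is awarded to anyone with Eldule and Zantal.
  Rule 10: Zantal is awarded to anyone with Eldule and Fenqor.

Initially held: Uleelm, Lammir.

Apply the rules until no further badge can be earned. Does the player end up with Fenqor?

No

Fenqor would need Yulrax, Kelrun, and Lammir (Rule 1), but Kelrun is never earned.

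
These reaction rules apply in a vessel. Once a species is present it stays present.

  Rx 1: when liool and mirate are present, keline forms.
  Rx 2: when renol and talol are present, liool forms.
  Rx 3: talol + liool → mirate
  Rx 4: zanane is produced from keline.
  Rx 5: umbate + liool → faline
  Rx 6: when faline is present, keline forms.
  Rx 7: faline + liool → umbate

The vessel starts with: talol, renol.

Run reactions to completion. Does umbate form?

No

umbate would need faline and liool (Rx 7), but faline never forms.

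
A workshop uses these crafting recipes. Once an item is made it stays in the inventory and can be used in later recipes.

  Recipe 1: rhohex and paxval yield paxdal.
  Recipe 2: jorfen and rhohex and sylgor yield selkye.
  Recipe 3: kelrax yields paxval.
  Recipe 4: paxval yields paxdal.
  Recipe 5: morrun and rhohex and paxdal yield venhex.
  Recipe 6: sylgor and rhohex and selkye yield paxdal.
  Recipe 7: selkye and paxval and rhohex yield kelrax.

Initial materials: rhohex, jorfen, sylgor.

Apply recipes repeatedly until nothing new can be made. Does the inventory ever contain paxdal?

Yes

Using Recipe 2, jorfen, rhohex, and sylgor make selkye.
Using Recipe 6, sylgor, rhohex, and selkye make paxdal.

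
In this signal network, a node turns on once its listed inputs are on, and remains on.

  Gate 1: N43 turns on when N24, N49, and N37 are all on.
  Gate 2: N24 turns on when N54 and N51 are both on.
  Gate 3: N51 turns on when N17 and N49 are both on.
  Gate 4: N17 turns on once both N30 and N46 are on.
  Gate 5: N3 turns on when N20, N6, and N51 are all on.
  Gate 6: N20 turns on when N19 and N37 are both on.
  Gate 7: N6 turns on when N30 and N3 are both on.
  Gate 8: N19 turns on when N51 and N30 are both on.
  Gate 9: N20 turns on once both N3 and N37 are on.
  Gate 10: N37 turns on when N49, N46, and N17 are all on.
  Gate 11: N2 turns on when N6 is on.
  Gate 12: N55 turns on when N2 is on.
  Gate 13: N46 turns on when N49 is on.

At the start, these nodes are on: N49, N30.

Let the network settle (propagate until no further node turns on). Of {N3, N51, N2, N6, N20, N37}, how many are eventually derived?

Gate 13: N49 on → N46 on.
N30 and N46 are on, so N17 turns on (Gate 4).
N49, N46, and N17 are on, so N37 turns on (Gate 10).
Gate 3: N17 and N49 on → N51 on.
N51 and N30 are on, so N19 turns on (Gate 8).
N19 and N37 are on, so N20 turns on (Gate 6).
N3 would need N20, N6, and N51 (Gate 5), but N6 never turns on.
N51: reached.
N2 would need N6 (Gate 11), but N6 never turns on.
N6 would need N30 and N3 (Gate 7), but N3 never turns on.
N20: reached.
N37: reached.
Reached: N51, N20, and N37 — 3 of the 6.

3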